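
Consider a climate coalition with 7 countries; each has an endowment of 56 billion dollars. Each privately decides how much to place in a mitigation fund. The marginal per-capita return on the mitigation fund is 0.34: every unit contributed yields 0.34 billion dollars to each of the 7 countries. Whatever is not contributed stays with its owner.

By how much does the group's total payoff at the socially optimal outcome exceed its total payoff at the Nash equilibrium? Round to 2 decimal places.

540.96 billion dollars

The private return per contributed unit is 0.34 < 1, so contributing 0 is dominant for every player. At the Nash equilibrium everyone keeps their 56, and the group total is 7 × 56 = 392.
Each contributed unit returns 2.380 to the group as a whole (0.34 to each of 7 players), which exceeds 1, so the social optimum is full contribution: group total = 2.380 × 392 = 932.96.
Efficiency loss = 932.96 − 392 = 540.96.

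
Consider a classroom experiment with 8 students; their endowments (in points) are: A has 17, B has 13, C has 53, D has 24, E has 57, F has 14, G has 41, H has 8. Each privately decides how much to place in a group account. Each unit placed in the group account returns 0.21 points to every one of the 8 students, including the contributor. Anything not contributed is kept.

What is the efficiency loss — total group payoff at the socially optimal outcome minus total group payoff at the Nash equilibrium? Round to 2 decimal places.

The private return per contributed unit is 0.21 < 1 for everyone, so the Nash equilibrium is zero contribution and the group total is Σ E_j = 17 + 13 + 53 + 24 + 57 + 14 + 41 + 8 = 227.
Each contributed unit returns 1.680 to the group, so the social optimum is full contribution by everyone: group total = 1.680 × 227 = 381.36.
Efficiency loss = (1.680 − 1) × 227 = 154.36.

154.36 points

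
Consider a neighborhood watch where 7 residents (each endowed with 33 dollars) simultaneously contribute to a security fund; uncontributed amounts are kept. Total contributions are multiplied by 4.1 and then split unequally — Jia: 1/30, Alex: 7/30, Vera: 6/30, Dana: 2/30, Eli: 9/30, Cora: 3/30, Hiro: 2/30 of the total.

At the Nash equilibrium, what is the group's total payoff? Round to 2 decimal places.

333.30 dollars

For player j, contributing a unit is worthwhile iff 4.1 × (j's share) ≥ 1, i.e. iff j's share is at least 0.2439.
Eli alone (share 9/30) is above the threshold, contributing 33; the remaining 6 contribute 0. Total contributed: 33.
The security fund pays out 4.1 × 33 = 135.30 in total (split across the unequal shares, but the aggregate is all that matters for the group sum).
The 6 free-riders keep 33 each, adding 198. Group total = 198 + 135.30 = 333.30.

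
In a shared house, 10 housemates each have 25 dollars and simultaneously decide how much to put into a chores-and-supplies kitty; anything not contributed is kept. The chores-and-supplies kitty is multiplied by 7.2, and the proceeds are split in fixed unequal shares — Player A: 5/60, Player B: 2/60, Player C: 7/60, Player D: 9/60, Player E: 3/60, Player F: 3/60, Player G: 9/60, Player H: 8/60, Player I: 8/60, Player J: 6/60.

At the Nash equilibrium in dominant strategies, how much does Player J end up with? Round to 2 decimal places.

A player with share s gets back 7.2·s per unit contributed, so full contribution is dominant for anyone with s > 1/7.2 = 0.1389 and zero contribution is dominant for anyone below.
Player D and Player G are above the threshold, contributing 25 each; the remaining 8 contribute 0. Total contributed: 50.
Player J keeps 25 and receives 7.2 × 50 × 6/60 = 36.00 from the chores-and-supplies kitty, for a payoff of 61.00.

61.00 dollars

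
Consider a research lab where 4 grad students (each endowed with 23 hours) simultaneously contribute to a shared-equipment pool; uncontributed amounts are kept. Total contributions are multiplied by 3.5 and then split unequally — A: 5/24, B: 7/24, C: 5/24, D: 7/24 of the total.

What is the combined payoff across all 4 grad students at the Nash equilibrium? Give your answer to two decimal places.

For player j, contributing a unit is worthwhile iff 3.5 × (j's share) ≥ 1, i.e. iff j's share is at least 0.2857.
B and D clear that bar, contributing 23 each; the remaining 2 contribute 0. Total contributed: 46.
The shared-equipment pool pays out 3.5 × 46 = 161.00 in total (split across the unequal shares, but the aggregate is all that matters for the group sum).
The 2 free-riders keep 23 each, adding 46. Group total = 46 + 161.00 = 207.00.

207.00 hours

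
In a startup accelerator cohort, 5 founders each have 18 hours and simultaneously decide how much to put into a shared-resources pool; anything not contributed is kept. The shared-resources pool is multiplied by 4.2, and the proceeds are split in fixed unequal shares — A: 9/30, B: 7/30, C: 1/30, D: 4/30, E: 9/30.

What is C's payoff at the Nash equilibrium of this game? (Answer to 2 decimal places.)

23.04 hours

A player with share s gets back 4.2·s per unit contributed, so full contribution is dominant for anyone with s > 1/4.2 = 0.2381 and zero contribution is dominant for anyone below.
A and E clear that bar, contributing 18 each; the remaining 3 contribute 0. Total contributed: 36.
C keeps 18 and receives 4.2 × 36 × 1/30 = 5.04 from the shared-resources pool, for a payoff of 23.04.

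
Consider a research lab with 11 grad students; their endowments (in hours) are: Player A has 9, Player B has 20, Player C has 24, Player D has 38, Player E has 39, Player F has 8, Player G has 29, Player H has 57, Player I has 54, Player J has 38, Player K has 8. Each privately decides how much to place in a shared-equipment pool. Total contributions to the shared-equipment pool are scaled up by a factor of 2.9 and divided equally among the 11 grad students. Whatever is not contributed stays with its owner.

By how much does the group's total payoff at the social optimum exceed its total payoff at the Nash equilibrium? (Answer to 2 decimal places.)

The private return per contributed unit is 2.9/11 = 0.2636 < 1 for every player regardless of endowment, so the Nash equilibrium is zero contribution and the group total is Σ E_j = 9 + 20 + 24 + 38 + 39 + 8 + 29 + 57 + 54 + 38 + 8 = 324.
Each contributed unit returns 2.900 to the group, so the social optimum is full contribution by everyone: group total = 2.900 × 324 = 939.60.
Efficiency loss = (2.900 − 1) × 324 = 615.60.

615.60 hours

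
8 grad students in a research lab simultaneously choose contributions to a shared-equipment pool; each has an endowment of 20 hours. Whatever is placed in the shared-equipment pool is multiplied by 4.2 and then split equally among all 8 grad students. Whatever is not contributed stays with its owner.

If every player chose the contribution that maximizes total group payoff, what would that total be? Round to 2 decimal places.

Each contributed unit returns 4.200 to the group as a whole (0.5250 to each of 8 players), which exceeds 1, so the social optimum is full contribution: group total = 4.200 × 160 = 672.00.

672.00 hours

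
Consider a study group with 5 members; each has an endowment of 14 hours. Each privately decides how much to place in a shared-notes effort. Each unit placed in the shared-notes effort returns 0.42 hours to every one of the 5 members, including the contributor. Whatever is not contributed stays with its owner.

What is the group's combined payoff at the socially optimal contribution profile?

Each contributed unit returns 2.100 to the group as a whole (0.42 to each of 5 players), which exceeds 1, so the social optimum is full contribution: group total = 2.100 × 70 = 147.00.

147.00 hours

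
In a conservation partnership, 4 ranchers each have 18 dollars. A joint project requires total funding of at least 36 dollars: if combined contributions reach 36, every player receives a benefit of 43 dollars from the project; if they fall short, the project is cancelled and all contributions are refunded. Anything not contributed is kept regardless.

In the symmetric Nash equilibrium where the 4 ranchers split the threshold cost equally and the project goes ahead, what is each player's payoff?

Equal share of the threshold: 36/4 = 9.
At this profile no one gains by cutting their contribution: any cut drops the total below 36, the project is cancelled, contributions are refunded, and the deviator ends with 18, which is less than 18 − 9 + 43 = 52. Contributing more than 9 just wastes the excess. So contributing exactly 9 is a best response.
Each player's payoff: 18 − 9 + 43 = 52.

52 dollars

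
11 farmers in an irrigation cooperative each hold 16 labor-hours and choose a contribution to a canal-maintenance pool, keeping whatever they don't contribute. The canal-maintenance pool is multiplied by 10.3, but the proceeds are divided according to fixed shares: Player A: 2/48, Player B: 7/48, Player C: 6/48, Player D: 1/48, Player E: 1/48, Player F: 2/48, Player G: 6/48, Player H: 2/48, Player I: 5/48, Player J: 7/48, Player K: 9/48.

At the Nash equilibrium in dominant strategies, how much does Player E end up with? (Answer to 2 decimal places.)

36.60 labor-hours

Each unit j contributes comes back to j as 10.3 × (j's share), so j prefers to contribute only if that share exceeds 1/10.3 = 0.0971; otherwise keeping the unit dominates.
Player B, Player C, Player G, Player I, Player J and Player K clear that bar, contributing 16 each; the remaining 5 contribute 0. Total contributed: 96.
Player E keeps 16 and receives 10.3 × 96 × 1/48 = 20.60 from the canal-maintenance pool, for a payoff of 36.60.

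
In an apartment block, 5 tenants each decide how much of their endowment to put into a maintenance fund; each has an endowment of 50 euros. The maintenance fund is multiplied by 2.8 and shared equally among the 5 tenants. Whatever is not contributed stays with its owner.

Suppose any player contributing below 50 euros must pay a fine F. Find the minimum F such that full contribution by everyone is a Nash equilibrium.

22.00 euros

Given the others contribute fully, the best deviation is to contribute 0 (any partial contribution still incurs the fine and gives up units whose private return 0.5600 is below 1).
Deviating from 50 to 0 saves 50 euros but forfeits the deviator's share of the drop in the maintenance fund: 2.8/5 × 50 = 28.00.
So the deviation gain is 50 − 28.00 = 22.00, and the fine must be at least 22.00 euros to wipe it out.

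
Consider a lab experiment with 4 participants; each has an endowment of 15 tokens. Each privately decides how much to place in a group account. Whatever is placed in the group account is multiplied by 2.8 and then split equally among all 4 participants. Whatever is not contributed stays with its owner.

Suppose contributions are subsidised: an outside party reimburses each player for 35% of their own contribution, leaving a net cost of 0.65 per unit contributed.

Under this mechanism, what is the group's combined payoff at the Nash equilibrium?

The effective private return per unit is now (2.8/4) / 0.65 = 1.0769 > 1, so every player's dominant strategy flips to full contribution.
At the Nash equilibrium everyone contributes 15. Group total payoff = 4 × (15 × 0.35 + 2.8 × 15) = 189.00.

189.00 tokens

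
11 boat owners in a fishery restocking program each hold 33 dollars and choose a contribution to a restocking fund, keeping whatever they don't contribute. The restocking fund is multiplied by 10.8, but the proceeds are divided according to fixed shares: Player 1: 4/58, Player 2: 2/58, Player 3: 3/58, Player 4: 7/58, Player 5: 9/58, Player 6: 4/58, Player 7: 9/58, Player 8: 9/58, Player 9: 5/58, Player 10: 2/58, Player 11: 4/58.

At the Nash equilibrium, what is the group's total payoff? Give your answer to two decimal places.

1656.60 dollars

A player with share s gets back 10.8·s per unit contributed, so full contribution is dominant for anyone with s > 1/10.8 = 0.0926 and zero contribution is dominant for anyone below.
The shares above 0.0926 belong to Player 4, Player 5, Player 7 and Player 8, contributing 33 each; the remaining 7 contribute 0. Total contributed: 132.
The restocking fund pays out 10.8 × 132 = 1425.60 in total (split across the unequal shares, but the aggregate is all that matters for the group sum).
The 7 free-riders keep 33 each, adding 231. Group total = 231 + 1425.60 = 1656.60.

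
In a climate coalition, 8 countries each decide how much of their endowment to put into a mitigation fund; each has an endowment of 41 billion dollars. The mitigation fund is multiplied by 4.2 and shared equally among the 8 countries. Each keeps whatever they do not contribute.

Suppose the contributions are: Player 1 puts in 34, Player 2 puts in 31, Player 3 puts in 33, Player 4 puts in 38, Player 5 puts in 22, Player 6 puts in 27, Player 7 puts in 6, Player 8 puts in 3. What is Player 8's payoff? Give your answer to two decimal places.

139.85 billion dollars

Total contributed: 34 + 31 + 33 + 38 + 22 + 27 + 6 + 3 = 194.
Each receives 4.2 × 194 / 8 = 101.85 from the mitigation fund.
Player 8 keeps 41 − 3 = 38, so Player 8's payoff is 38 + 101.85 = 139.85.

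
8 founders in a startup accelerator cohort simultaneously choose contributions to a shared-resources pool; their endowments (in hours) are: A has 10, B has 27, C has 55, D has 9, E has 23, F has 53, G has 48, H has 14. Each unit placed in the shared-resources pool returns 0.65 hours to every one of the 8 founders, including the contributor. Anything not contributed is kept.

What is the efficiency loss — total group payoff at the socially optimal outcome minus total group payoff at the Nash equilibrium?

The private return per contributed unit is 0.65 < 1 for everyone, so the Nash equilibrium is zero contribution and the group total is Σ E_j = 10 + 27 + 55 + 9 + 23 + 53 + 48 + 14 = 239.
Each contributed unit returns 5.200 to the group, so the social optimum is full contribution by everyone: group total = 5.200 × 239 = 1242.80.
Efficiency loss = (5.200 − 1) × 239 = 1003.80.

1003.80 hours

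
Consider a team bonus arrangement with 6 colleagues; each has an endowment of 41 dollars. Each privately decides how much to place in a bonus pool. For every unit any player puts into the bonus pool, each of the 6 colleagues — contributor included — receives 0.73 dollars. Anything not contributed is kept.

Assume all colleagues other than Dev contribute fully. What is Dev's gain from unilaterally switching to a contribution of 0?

Switching from a contribution of 41 to 0 lets Dev keep an extra 41 dollars, but lowers the bonus pool by 41, which costs Dev their own share of that drop: 0.73 × 41 = 29.93.
Net gain = 41 − 29.93 = 11.07. The private return per contributed unit (0.73) is below 1, so free-riding is indeed the best response regardless of what the others do.

11.07 dollars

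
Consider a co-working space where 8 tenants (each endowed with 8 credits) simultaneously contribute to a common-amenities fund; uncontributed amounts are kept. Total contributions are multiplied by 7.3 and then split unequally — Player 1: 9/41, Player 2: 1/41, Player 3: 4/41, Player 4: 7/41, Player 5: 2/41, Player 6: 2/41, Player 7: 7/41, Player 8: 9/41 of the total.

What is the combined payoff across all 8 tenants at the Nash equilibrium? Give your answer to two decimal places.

Each unit j contributes comes back to j as 7.3 × (j's share), so j prefers to contribute only if that share exceeds 1/7.3 = 0.1370; otherwise keeping the unit dominates.
The shares above 0.1370 belong to Player 1, Player 4, Player 7 and Player 8, contributing 8 each; the remaining 4 contribute 0. Total contributed: 32.
The common-amenities fund pays out 7.3 × 32 = 233.60 in total (split across the unequal shares, but the aggregate is all that matters for the group sum).
The 4 free-riders keep 8 each, adding 32. Group total = 32 + 233.60 = 265.60.

265.60 credits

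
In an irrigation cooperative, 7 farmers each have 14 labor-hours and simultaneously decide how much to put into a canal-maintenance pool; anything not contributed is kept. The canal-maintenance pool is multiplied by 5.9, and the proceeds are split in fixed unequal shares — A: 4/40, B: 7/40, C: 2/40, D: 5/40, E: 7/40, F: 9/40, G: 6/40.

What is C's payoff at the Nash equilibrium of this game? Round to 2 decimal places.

26.39 labor-hours

A player with share s gets back 5.9·s per unit contributed, so full contribution is dominant for anyone with s > 1/5.9 = 0.1695 and zero contribution is dominant for anyone below.
B, E and F are above the threshold, contributing 14 each; the remaining 4 contribute 0. Total contributed: 42.
C keeps 14 and receives 5.9 × 42 × 2/40 = 12.39 from the canal-maintenance pool, for a payoff of 26.39.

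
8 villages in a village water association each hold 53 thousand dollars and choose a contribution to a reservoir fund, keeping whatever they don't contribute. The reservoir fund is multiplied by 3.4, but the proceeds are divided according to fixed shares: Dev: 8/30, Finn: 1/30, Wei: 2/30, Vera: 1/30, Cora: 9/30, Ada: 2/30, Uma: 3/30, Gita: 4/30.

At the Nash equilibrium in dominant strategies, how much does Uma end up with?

A player with share s gets back 3.4·s per unit contributed, so full contribution is dominant for anyone with s > 1/3.4 = 0.2941 and zero contribution is dominant for anyone below.
Only Cora (9/30) clears that bar, contributing 53; the remaining 7 contribute 0. Total contributed: 53.
Uma keeps 53 and receives 3.4 × 53 × 3/30 = 18.02 from the reservoir fund, for a payoff of 71.02.

71.02 thousand dollars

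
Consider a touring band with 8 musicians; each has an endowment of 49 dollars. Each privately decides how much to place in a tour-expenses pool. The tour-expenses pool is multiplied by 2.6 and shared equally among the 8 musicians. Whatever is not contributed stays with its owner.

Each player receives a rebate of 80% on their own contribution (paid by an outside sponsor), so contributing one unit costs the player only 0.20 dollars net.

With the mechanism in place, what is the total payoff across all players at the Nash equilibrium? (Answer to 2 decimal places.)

1332.80 dollars

The effective private return per unit is now (2.6/8) / 0.20 = 1.6250 > 1, so every player's dominant strategy flips to full contribution.
So the Nash equilibrium is full contribution by all 8; the group earns 8 × (49 × 0.80 + 2.6 × 49) = 1332.80.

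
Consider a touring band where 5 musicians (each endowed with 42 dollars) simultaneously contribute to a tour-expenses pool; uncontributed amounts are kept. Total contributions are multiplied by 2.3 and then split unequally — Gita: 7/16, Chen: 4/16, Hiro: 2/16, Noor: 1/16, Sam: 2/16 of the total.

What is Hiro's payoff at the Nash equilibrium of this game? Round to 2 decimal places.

A player with share s gets back 2.3·s per unit contributed, so full contribution is dominant for anyone with s > 1/2.3 = 0.4348 and zero contribution is dominant for anyone below.
Only Gita (7/16) clears that bar, contributing 42; the remaining 4 contribute 0. Total contributed: 42.
Hiro keeps 42 and receives 2.3 × 42 × 2/16 = 12.08 from the tour-expenses pool, for a payoff of 54.08.

54.08 dollars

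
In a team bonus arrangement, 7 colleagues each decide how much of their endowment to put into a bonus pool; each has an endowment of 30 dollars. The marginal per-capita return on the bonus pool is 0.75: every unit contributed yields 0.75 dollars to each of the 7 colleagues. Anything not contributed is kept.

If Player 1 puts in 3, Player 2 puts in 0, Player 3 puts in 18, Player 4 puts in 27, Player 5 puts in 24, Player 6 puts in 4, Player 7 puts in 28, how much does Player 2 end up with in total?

108.00 dollars

Total contributed: 3 + 0 + 18 + 27 + 24 + 4 + 28 = 104.
Each receives 0.75 × 104 = 78.00 from the bonus pool.
Player 2 keeps 30 − 0 = 30, so Player 2's payoff is 30 + 78.00 = 108.00.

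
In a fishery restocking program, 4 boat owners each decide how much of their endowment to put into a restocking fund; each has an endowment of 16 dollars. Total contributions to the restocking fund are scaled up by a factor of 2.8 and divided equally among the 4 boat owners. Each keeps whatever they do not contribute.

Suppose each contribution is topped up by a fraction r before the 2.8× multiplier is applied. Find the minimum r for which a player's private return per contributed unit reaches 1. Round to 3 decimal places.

With matching at rate r, one contributed unit becomes (1 + r) in the restocking fund and returns 2.8 × (1 + r) / 4 to the contributor.
Setting this equal to 1: 1 + r = 4/2.8 = 1.4286.
So the minimum matching rate is r = 1.4286 − 1 = 0.429.

0.429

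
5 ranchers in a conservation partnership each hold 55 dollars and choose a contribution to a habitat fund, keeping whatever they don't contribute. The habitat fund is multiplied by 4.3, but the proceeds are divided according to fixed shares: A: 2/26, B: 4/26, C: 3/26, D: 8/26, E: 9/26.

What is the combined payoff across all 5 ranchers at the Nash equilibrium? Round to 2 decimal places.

Each unit j contributes comes back to j as 4.3 × (j's share), so j prefers to contribute only if that share exceeds 1/4.3 = 0.2326; otherwise keeping the unit dominates.
The shares above 0.2326 belong to D and E, contributing 55 each; the remaining 3 contribute 0. Total contributed: 110.
The habitat fund pays out 4.3 × 110 = 473.00 in total (split across the unequal shares, but the aggregate is all that matters for the group sum).
The 3 free-riders keep 55 each, adding 165. Group total = 165 + 473.00 = 638.00.

638.00 dollars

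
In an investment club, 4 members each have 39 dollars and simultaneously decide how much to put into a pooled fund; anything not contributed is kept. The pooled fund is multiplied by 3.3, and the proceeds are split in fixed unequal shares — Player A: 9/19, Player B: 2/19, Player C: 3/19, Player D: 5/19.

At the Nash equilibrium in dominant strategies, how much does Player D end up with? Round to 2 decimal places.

Each unit j contributes comes back to j as 3.3 × (j's share), so j prefers to contribute only if that share exceeds 1/3.3 = 0.3030; otherwise keeping the unit dominates.
The only share above 0.3030 is Player A's 9/19, contributing 39; the remaining 3 contribute 0. Total contributed: 39.
Player D keeps 39 and receives 3.3 × 39 × 5/19 = 33.87 from the pooled fund, for a payoff of 72.87.

72.87 dollars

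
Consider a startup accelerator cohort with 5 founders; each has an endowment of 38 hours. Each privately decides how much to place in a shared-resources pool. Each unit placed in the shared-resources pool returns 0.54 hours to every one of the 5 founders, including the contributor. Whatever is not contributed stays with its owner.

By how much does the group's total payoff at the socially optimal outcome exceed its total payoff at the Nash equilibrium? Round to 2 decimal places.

The private return per contributed unit is 0.54 < 1, so contributing 0 is dominant for every player. At the Nash equilibrium everyone keeps their 38, and the group total is 5 × 38 = 190.
Each contributed unit returns 2.700 to the group as a whole (0.54 to each of 5 players), which exceeds 1, so the social optimum is full contribution: group total = 2.700 × 190 = 513.00.
Efficiency loss = 513.00 − 190 = 323.00.

323.00 hours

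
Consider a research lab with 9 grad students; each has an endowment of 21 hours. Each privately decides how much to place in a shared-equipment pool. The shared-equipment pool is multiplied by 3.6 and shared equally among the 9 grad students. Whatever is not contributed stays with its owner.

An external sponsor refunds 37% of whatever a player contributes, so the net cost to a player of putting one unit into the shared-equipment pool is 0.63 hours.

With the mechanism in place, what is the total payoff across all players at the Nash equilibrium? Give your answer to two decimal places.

With the mechanism, a contributed unit returns (3.6/9) / 0.63 = 0.6349 per unit of net cost — still below 1 — so contributing 0 remains dominant for every player.
Everyone keeps their endowment and the group total is 9 × 21 = 189.

189.00 hours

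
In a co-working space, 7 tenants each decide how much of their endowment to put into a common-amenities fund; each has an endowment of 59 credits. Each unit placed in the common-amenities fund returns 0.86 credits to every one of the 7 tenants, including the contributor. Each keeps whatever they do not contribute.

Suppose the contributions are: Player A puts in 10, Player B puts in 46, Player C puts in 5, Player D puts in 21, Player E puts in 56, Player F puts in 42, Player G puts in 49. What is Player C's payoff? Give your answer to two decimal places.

250.94 credits

Total contributed: 10 + 46 + 5 + 21 + 56 + 42 + 49 = 229.
Each receives 0.86 × 229 = 196.94 from the common-amenities fund.
Player C keeps 59 − 5 = 54, so Player C's payoff is 54 + 196.94 = 250.94.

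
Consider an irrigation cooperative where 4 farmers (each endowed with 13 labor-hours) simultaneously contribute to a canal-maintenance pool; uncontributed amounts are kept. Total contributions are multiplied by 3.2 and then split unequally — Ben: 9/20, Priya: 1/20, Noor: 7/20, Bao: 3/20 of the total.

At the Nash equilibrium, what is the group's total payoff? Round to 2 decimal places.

109.20 labor-hours

A player with share s gets back 3.2·s per unit contributed, so full contribution is dominant for anyone with s > 1/3.2 = 0.3125 and zero contribution is dominant for anyone below.
The shares above 0.3125 belong to Ben and Noor, contributing 13 each; the remaining 2 contribute 0. Total contributed: 26.
The canal-maintenance pool pays out 3.2 × 26 = 83.20 in total (split across the unequal shares, but the aggregate is all that matters for the group sum).
The 2 free-riders keep 13 each, adding 26. Group total = 26 + 83.20 = 109.20.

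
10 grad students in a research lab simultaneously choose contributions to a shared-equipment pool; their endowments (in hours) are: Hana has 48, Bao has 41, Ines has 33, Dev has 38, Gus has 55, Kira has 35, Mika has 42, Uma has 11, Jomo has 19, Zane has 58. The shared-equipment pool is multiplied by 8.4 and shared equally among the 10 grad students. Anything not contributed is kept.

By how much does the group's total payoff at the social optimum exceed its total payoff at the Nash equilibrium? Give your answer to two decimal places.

2812.00 hours

The private return per contributed unit is 8.4/10 = 0.8400 < 1 for every player regardless of endowment, so the Nash equilibrium is zero contribution and the group total is Σ E_j = 48 + 41 + 33 + 38 + 55 + 35 + 42 + 11 + 19 + 58 = 380.
Each contributed unit returns 8.400 to the group, so the social optimum is full contribution by everyone: group total = 8.400 × 380 = 3192.00.
Efficiency loss = (8.400 − 1) × 380 = 2812.00.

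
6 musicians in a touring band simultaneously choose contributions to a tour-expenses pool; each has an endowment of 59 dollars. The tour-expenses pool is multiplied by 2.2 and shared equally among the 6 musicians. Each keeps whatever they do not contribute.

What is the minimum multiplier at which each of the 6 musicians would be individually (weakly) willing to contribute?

6

A contributed unit returns (multiplier)/6 to its contributor.
This reaches 1 exactly when the multiplier is 6.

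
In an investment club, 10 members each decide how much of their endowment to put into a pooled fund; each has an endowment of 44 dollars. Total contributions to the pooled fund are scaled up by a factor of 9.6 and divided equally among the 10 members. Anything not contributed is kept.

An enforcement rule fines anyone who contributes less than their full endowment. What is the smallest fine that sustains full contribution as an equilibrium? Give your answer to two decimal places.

1.76 dollars

Given the others contribute fully, the best deviation is to contribute 0 (any partial contribution still incurs the fine and gives up units whose private return 0.9600 is below 1).
Deviating from 44 to 0 saves 44 dollars but forfeits the deviator's share of the drop in the pooled fund: 9.6/10 × 44 = 42.24.
So the deviation gain is 44 − 42.24 = 1.76, and the fine must be at least 1.76 dollars to wipe it out.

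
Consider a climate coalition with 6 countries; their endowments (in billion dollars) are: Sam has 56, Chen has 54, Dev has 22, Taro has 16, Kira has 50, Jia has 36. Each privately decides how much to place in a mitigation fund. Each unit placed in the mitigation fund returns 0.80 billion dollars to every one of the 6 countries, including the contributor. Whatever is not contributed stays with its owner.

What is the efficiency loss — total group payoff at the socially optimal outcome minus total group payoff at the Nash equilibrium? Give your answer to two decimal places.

The private return per contributed unit is 0.80 < 1 for everyone, so the Nash equilibrium is zero contribution and the group total is Σ E_j = 56 + 54 + 22 + 16 + 50 + 36 = 234.
Each contributed unit returns 4.800 to the group, so the social optimum is full contribution by everyone: group total = 4.800 × 234 = 1123.20.
Efficiency loss = (4.800 − 1) × 234 = 889.20.

889.20 billion dollars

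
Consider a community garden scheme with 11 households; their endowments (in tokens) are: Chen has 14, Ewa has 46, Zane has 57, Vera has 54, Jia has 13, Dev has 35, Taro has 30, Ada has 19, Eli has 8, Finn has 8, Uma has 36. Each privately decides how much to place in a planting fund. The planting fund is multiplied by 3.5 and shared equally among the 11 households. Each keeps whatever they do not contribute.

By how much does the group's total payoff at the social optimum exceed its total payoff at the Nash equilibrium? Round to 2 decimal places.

800.00 tokens

The private return per contributed unit is 3.5/11 = 0.3182 < 1 for every player regardless of endowment, so the Nash equilibrium is zero contribution and the group total is Σ E_j = 14 + 46 + 57 + 54 + 13 + 35 + 30 + 19 + 8 + 8 + 36 = 320.
Each contributed unit returns 3.500 to the group, so the social optimum is full contribution by everyone: group total = 3.500 × 320 = 1120.00.
Efficiency loss = (3.500 − 1) × 320 = 800.00.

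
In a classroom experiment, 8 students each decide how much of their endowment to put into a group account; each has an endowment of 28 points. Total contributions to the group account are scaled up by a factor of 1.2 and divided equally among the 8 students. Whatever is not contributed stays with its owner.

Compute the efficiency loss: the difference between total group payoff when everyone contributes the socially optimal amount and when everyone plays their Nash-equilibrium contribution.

Each contributed unit returns 1.2/8 = 0.1500 to its contributor — below 1 — so contributing 0 is dominant for every player. At the Nash equilibrium everyone keeps their 28, and the group total is 8 × 28 = 224.
Each contributed unit returns 1.200 to the group as a whole (0.1500 to each of 8 players), which exceeds 1, so the social optimum is full contribution: group total = 1.200 × 224 = 268.80.
Efficiency loss = 268.80 − 224 = 44.80.

44.80 points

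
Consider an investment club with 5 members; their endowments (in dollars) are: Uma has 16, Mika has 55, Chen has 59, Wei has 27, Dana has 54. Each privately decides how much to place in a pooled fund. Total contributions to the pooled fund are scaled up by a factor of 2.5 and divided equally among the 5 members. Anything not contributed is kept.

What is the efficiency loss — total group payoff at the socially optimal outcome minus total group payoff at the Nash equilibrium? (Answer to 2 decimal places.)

316.50 dollars

The private return per contributed unit is 2.5/5 = 0.5000 < 1 for every player regardless of endowment, so the Nash equilibrium is zero contribution and the group total is Σ E_j = 16 + 55 + 59 + 27 + 54 = 211.
Each contributed unit returns 2.500 to the group, so the social optimum is full contribution by everyone: group total = 2.500 × 211 = 527.50.
Efficiency loss = (2.500 − 1) × 211 = 316.50.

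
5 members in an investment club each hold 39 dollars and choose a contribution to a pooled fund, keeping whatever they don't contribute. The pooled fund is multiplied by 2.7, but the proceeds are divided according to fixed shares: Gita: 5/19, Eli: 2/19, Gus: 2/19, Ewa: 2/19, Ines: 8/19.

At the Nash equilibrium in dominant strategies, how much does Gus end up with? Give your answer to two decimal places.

For player j, contributing a unit is worthwhile iff 2.7 × (j's share) ≥ 1, i.e. iff j's share is at least 0.3704.
Only Ines (8/19) clears that bar, contributing 39; the remaining 4 contribute 0. Total contributed: 39.
Gus keeps 39 and receives 2.7 × 39 × 2/19 = 11.08 from the pooled fund, for a payoff of 50.08.

50.08 dollars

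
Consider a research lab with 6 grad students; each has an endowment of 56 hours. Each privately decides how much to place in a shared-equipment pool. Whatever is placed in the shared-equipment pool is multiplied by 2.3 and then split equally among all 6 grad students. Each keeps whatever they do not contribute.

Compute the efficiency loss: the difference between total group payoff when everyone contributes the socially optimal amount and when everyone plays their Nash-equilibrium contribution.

436.80 hours

Each contributed unit returns 2.3/6 = 0.3833 to its contributor — below 1 — so contributing 0 is dominant for every player. At the Nash equilibrium everyone keeps their 56, and the group total is 6 × 56 = 336.
Each contributed unit returns 2.300 to the group as a whole (0.3833 to each of 6 players), which exceeds 1, so the social optimum is full contribution: group total = 2.300 × 336 = 772.80.
Efficiency loss = 772.80 − 336 = 436.80.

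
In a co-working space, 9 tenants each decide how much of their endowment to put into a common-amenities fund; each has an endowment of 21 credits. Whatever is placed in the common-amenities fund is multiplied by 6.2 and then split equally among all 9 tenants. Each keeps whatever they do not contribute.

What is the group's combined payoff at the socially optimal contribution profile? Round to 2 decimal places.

Each contributed unit returns 6.200 to the group as a whole (0.6889 to each of 9 players), which exceeds 1, so the social optimum is full contribution: group total = 6.200 × 189 = 1171.80.

1171.80 credits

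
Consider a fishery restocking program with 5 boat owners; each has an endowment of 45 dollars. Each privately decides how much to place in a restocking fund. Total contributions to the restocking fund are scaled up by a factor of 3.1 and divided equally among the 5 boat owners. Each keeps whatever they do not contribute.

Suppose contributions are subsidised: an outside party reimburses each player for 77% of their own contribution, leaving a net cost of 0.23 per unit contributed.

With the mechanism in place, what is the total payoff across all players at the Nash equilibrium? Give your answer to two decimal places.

With the mechanism, a contributed unit returns (3.1/5) / 0.23 = 2.6957 per unit of net cost to the contributor — now above 1 — so contributing fully is weakly dominant for every player.
At the Nash equilibrium everyone contributes 45. Group total payoff = 5 × (45 × 0.77 + 3.1 × 45) = 870.75.

870.75 dollars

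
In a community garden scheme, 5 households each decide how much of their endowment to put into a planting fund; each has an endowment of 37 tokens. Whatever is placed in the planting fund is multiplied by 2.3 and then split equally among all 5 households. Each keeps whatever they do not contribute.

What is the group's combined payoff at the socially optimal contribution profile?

425.50 tokens

Each contributed unit returns 2.300 to the group as a whole (0.4600 to each of 5 players), which exceeds 1, so the social optimum is full contribution: group total = 2.300 × 185 = 425.50.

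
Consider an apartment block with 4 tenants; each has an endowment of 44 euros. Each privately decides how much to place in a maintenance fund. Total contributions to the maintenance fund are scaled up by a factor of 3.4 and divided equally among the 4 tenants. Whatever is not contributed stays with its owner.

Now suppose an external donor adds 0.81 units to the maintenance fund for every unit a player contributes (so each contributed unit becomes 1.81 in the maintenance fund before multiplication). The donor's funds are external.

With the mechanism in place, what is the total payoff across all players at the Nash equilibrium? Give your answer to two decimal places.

With the mechanism, a contributed unit returns 3.4 × 1.81 / 4 = 1.5385 per unit of net cost to the contributor — now above 1 — so contributing fully is weakly dominant for every player.
So the Nash equilibrium is full contribution by all 4; the group earns 3.4 × 1.81 × 176 = 1083.10.

1083.10 euros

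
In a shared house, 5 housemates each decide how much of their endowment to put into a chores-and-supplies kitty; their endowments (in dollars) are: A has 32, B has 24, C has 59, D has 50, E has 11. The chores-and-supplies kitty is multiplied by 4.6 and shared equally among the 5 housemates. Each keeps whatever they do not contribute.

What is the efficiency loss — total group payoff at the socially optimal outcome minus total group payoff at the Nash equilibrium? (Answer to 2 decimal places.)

The private return per contributed unit is 4.6/5 = 0.9200 < 1 for every player regardless of endowment, so the Nash equilibrium is zero contribution and the group total is Σ E_j = 32 + 24 + 59 + 50 + 11 = 176.
Each contributed unit returns 4.600 to the group, so the social optimum is full contribution by everyone: group total = 4.600 × 176 = 809.60.
Efficiency loss = (4.600 − 1) × 176 = 633.60.

633.60 dollars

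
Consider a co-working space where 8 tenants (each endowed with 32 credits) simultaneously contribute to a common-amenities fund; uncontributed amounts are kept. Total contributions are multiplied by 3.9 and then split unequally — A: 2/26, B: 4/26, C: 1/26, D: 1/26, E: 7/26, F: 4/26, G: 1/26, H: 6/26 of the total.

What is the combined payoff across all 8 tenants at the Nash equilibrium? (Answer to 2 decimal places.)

Each unit j contributes comes back to j as 3.9 × (j's share), so j prefers to contribute only if that share exceeds 1/3.9 = 0.2564; otherwise keeping the unit dominates.
Only E (7/26) clears that bar, contributing 32; the remaining 7 contribute 0. Total contributed: 32.
The common-amenities fund pays out 3.9 × 32 = 124.80 in total (split across the unequal shares, but the aggregate is all that matters for the group sum).
The 7 free-riders keep 32 each, adding 224. Group total = 224 + 124.80 = 348.80.

348.80 credits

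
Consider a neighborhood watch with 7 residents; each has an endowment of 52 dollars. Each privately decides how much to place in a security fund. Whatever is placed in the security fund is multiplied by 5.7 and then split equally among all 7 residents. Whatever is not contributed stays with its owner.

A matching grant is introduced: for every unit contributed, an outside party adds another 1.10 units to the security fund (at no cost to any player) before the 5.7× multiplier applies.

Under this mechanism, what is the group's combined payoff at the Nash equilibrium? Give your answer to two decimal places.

With the mechanism, a contributed unit returns 5.7 × 2.10 / 7 = 1.7100 per unit of net cost to the contributor — now above 1 — so contributing fully is weakly dominant for every player.
At the Nash equilibrium everyone contributes 52. Group total payoff = 5.7 × 2.10 × 364 = 4357.08.

4357.08 dollars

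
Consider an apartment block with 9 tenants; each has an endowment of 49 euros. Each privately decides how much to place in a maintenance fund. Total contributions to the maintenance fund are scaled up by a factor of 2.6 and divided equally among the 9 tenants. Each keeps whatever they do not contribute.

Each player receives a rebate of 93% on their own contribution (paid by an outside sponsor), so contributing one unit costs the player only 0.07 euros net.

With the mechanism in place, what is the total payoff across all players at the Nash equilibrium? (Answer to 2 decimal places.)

1556.73 euros

Under the mechanism each unit contributed yields (2.6/9) / 0.07 = 4.1270 back to its contributor per unit of net cost, which exceeds 1, making full contribution the dominant choice for everyone.
So the Nash equilibrium is full contribution by all 9; the group earns 9 × (49 × 0.93 + 2.6 × 49) = 1556.73.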